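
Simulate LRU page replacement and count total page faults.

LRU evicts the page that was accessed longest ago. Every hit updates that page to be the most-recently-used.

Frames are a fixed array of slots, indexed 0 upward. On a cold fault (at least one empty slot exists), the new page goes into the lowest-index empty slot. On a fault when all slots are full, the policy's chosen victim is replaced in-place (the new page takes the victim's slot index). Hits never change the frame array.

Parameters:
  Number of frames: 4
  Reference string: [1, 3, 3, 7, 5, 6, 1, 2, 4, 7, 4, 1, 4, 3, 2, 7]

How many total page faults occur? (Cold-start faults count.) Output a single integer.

Step 0: ref 1 → FAULT, frames=[1,-,-,-]
Step 1: ref 3 → FAULT, frames=[1,3,-,-]
Step 2: ref 3 → HIT, frames=[1,3,-,-]
Step 3: ref 7 → FAULT, frames=[1,3,7,-]
Step 4: ref 5 → FAULT, frames=[1,3,7,5]
Step 5: ref 6 → FAULT (evict 1), frames=[6,3,7,5]
Step 6: ref 1 → FAULT (evict 3), frames=[6,1,7,5]
Step 7: ref 2 → FAULT (evict 7), frames=[6,1,2,5]
Step 8: ref 4 → FAULT (evict 5), frames=[6,1,2,4]
Step 9: ref 7 → FAULT (evict 6), frames=[7,1,2,4]
Step 10: ref 4 → HIT, frames=[7,1,2,4]
Step 11: ref 1 → HIT, frames=[7,1,2,4]
Step 12: ref 4 → HIT, frames=[7,1,2,4]
Step 13: ref 3 → FAULT (evict 2), frames=[7,1,3,4]
Step 14: ref 2 → FAULT (evict 7), frames=[2,1,3,4]
Step 15: ref 7 → FAULT (evict 1), frames=[2,7,3,4]
Total faults: 12

Answer: 12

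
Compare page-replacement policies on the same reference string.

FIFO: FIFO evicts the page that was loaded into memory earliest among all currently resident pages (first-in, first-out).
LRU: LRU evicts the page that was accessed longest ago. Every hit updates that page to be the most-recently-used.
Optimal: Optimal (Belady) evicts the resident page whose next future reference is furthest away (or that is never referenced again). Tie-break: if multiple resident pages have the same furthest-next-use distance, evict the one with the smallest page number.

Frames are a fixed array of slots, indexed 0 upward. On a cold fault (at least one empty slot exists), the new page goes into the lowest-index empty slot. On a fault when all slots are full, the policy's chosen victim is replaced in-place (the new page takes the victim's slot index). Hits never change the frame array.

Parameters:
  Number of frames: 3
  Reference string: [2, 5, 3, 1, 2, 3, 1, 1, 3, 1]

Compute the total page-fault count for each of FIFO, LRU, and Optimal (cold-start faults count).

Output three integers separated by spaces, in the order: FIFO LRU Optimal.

Answer: 5 5 4

Derivation:
--- FIFO ---
  step 0: ref 2 -> FAULT, frames=[2,-,-] (faults so far: 1)
  step 1: ref 5 -> FAULT, frames=[2,5,-] (faults so far: 2)
  step 2: ref 3 -> FAULT, frames=[2,5,3] (faults so far: 3)
  step 3: ref 1 -> FAULT, evict 2, frames=[1,5,3] (faults so far: 4)
  step 4: ref 2 -> FAULT, evict 5, frames=[1,2,3] (faults so far: 5)
  step 5: ref 3 -> HIT, frames=[1,2,3] (faults so far: 5)
  step 6: ref 1 -> HIT, frames=[1,2,3] (faults so far: 5)
  step 7: ref 1 -> HIT, frames=[1,2,3] (faults so far: 5)
  step 8: ref 3 -> HIT, frames=[1,2,3] (faults so far: 5)
  step 9: ref 1 -> HIT, frames=[1,2,3] (faults so far: 5)
  FIFO total faults: 5
--- LRU ---
  step 0: ref 2 -> FAULT, frames=[2,-,-] (faults so far: 1)
  step 1: ref 5 -> FAULT, frames=[2,5,-] (faults so far: 2)
  step 2: ref 3 -> FAULT, frames=[2,5,3] (faults so far: 3)
  step 3: ref 1 -> FAULT, evict 2, frames=[1,5,3] (faults so far: 4)
  step 4: ref 2 -> FAULT, evict 5, frames=[1,2,3] (faults so far: 5)
  step 5: ref 3 -> HIT, frames=[1,2,3] (faults so far: 5)
  step 6: ref 1 -> HIT, frames=[1,2,3] (faults so far: 5)
  step 7: ref 1 -> HIT, frames=[1,2,3] (faults so far: 5)
  step 8: ref 3 -> HIT, frames=[1,2,3] (faults so far: 5)
  step 9: ref 1 -> HIT, frames=[1,2,3] (faults so far: 5)
  LRU total faults: 5
--- Optimal ---
  step 0: ref 2 -> FAULT, frames=[2,-,-] (faults so far: 1)
  step 1: ref 5 -> FAULT, frames=[2,5,-] (faults so far: 2)
  step 2: ref 3 -> FAULT, frames=[2,5,3] (faults so far: 3)
  step 3: ref 1 -> FAULT, evict 5, frames=[2,1,3] (faults so far: 4)
  step 4: ref 2 -> HIT, frames=[2,1,3] (faults so far: 4)
  step 5: ref 3 -> HIT, frames=[2,1,3] (faults so far: 4)
  step 6: ref 1 -> HIT, frames=[2,1,3] (faults so far: 4)
  step 7: ref 1 -> HIT, frames=[2,1,3] (faults so far: 4)
  step 8: ref 3 -> HIT, frames=[2,1,3] (faults so far: 4)
  step 9: ref 1 -> HIT, frames=[2,1,3] (faults so far: 4)
  Optimal total faults: 4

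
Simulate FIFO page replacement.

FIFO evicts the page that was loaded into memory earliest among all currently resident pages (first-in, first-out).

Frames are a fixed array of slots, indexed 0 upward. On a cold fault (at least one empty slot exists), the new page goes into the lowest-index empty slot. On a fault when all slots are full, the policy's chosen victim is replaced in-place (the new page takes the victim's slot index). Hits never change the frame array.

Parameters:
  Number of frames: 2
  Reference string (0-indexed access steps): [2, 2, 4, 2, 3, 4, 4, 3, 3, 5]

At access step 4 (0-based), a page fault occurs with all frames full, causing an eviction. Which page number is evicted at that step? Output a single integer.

Answer: 2

Derivation:
Step 0: ref 2 -> FAULT, frames=[2,-]
Step 1: ref 2 -> HIT, frames=[2,-]
Step 2: ref 4 -> FAULT, frames=[2,4]
Step 3: ref 2 -> HIT, frames=[2,4]
Step 4: ref 3 -> FAULT, evict 2, frames=[3,4]
At step 4: evicted page 2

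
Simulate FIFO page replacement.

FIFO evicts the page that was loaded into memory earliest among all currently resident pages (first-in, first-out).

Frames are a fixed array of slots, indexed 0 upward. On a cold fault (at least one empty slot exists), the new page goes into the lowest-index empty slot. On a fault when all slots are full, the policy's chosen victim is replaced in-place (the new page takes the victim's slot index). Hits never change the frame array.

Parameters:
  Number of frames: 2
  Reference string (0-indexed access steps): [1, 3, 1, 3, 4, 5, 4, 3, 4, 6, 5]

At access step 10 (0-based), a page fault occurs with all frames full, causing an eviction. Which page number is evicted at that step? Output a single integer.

Answer: 4

Derivation:
Step 0: ref 1 -> FAULT, frames=[1,-]
Step 1: ref 3 -> FAULT, frames=[1,3]
Step 2: ref 1 -> HIT, frames=[1,3]
Step 3: ref 3 -> HIT, frames=[1,3]
Step 4: ref 4 -> FAULT, evict 1, frames=[4,3]
Step 5: ref 5 -> FAULT, evict 3, frames=[4,5]
Step 6: ref 4 -> HIT, frames=[4,5]
Step 7: ref 3 -> FAULT, evict 4, frames=[3,5]
Step 8: ref 4 -> FAULT, evict 5, frames=[3,4]
Step 9: ref 6 -> FAULT, evict 3, frames=[6,4]
Step 10: ref 5 -> FAULT, evict 4, frames=[6,5]
At step 10: evicted page 4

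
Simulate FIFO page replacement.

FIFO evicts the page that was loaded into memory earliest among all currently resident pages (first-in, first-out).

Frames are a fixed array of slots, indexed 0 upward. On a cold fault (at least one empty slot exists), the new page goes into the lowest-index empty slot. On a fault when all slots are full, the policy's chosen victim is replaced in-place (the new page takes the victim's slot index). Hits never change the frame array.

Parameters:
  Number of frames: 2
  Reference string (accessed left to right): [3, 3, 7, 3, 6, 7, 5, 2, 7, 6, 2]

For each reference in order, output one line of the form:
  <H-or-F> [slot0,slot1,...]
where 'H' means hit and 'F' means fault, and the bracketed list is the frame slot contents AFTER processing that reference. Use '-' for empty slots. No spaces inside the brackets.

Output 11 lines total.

F [3,-]
H [3,-]
F [3,7]
H [3,7]
F [6,7]
H [6,7]
F [6,5]
F [2,5]
F [2,7]
F [6,7]
F [6,2]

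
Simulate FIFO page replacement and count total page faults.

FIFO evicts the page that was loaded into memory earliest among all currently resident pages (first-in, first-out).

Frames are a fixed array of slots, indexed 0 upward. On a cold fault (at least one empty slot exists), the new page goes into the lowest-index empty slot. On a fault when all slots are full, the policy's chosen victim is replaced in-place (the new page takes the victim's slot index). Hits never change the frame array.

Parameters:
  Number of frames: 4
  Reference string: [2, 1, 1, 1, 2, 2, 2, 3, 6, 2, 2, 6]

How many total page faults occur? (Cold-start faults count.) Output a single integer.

Step 0: ref 2 → FAULT, frames=[2,-,-,-]
Step 1: ref 1 → FAULT, frames=[2,1,-,-]
Step 2: ref 1 → HIT, frames=[2,1,-,-]
Step 3: ref 1 → HIT, frames=[2,1,-,-]
Step 4: ref 2 → HIT, frames=[2,1,-,-]
Step 5: ref 2 → HIT, frames=[2,1,-,-]
Step 6: ref 2 → HIT, frames=[2,1,-,-]
Step 7: ref 3 → FAULT, frames=[2,1,3,-]
Step 8: ref 6 → FAULT, frames=[2,1,3,6]
Step 9: ref 2 → HIT, frames=[2,1,3,6]
Step 10: ref 2 → HIT, frames=[2,1,3,6]
Step 11: ref 6 → HIT, frames=[2,1,3,6]
Total faults: 4

Answer: 4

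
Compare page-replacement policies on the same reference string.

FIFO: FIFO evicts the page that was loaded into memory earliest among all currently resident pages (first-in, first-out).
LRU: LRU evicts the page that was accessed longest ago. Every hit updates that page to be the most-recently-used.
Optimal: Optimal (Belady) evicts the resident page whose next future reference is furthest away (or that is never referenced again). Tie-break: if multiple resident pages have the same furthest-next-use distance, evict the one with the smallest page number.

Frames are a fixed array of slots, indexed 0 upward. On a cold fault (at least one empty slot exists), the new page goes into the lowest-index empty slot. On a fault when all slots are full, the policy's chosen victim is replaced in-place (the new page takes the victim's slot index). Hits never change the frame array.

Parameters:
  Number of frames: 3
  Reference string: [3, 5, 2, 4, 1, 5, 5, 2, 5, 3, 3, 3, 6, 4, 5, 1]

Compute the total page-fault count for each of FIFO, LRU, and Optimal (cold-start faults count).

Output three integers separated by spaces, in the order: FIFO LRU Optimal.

Answer: 12 12 8

Derivation:
--- FIFO ---
  step 0: ref 3 -> FAULT, frames=[3,-,-] (faults so far: 1)
  step 1: ref 5 -> FAULT, frames=[3,5,-] (faults so far: 2)
  step 2: ref 2 -> FAULT, frames=[3,5,2] (faults so far: 3)
  step 3: ref 4 -> FAULT, evict 3, frames=[4,5,2] (faults so far: 4)
  step 4: ref 1 -> FAULT, evict 5, frames=[4,1,2] (faults so far: 5)
  step 5: ref 5 -> FAULT, evict 2, frames=[4,1,5] (faults so far: 6)
  step 6: ref 5 -> HIT, frames=[4,1,5] (faults so far: 6)
  step 7: ref 2 -> FAULT, evict 4, frames=[2,1,5] (faults so far: 7)
  step 8: ref 5 -> HIT, frames=[2,1,5] (faults so far: 7)
  step 9: ref 3 -> FAULT, evict 1, frames=[2,3,5] (faults so far: 8)
  step 10: ref 3 -> HIT, frames=[2,3,5] (faults so far: 8)
  step 11: ref 3 -> HIT, frames=[2,3,5] (faults so far: 8)
  step 12: ref 6 -> FAULT, evict 5, frames=[2,3,6] (faults so far: 9)
  step 13: ref 4 -> FAULT, evict 2, frames=[4,3,6] (faults so far: 10)
  step 14: ref 5 -> FAULT, evict 3, frames=[4,5,6] (faults so far: 11)
  step 15: ref 1 -> FAULT, evict 6, frames=[4,5,1] (faults so far: 12)
  FIFO total faults: 12
--- LRU ---
  step 0: ref 3 -> FAULT, frames=[3,-,-] (faults so far: 1)
  step 1: ref 5 -> FAULT, frames=[3,5,-] (faults so far: 2)
  step 2: ref 2 -> FAULT, frames=[3,5,2] (faults so far: 3)
  step 3: ref 4 -> FAULT, evict 3, frames=[4,5,2] (faults so far: 4)
  step 4: ref 1 -> FAULT, evict 5, frames=[4,1,2] (faults so far: 5)
  step 5: ref 5 -> FAULT, evict 2, frames=[4,1,5] (faults so far: 6)
  step 6: ref 5 -> HIT, frames=[4,1,5] (faults so far: 6)
  step 7: ref 2 -> FAULT, evict 4, frames=[2,1,5] (faults so far: 7)
  step 8: ref 5 -> HIT, frames=[2,1,5] (faults so far: 7)
  step 9: ref 3 -> FAULT, evict 1, frames=[2,3,5] (faults so far: 8)
  step 10: ref 3 -> HIT, frames=[2,3,5] (faults so far: 8)
  step 11: ref 3 -> HIT, frames=[2,3,5] (faults so far: 8)
  step 12: ref 6 -> FAULT, evict 2, frames=[6,3,5] (faults so far: 9)
  step 13: ref 4 -> FAULT, evict 5, frames=[6,3,4] (faults so far: 10)
  step 14: ref 5 -> FAULT, evict 3, frames=[6,5,4] (faults so far: 11)
  step 15: ref 1 -> FAULT, evict 6, frames=[1,5,4] (faults so far: 12)
  LRU total faults: 12
--- Optimal ---
  step 0: ref 3 -> FAULT, frames=[3,-,-] (faults so far: 1)
  step 1: ref 5 -> FAULT, frames=[3,5,-] (faults so far: 2)
  step 2: ref 2 -> FAULT, frames=[3,5,2] (faults so far: 3)
  step 3: ref 4 -> FAULT, evict 3, frames=[4,5,2] (faults so far: 4)
  step 4: ref 1 -> FAULT, evict 4, frames=[1,5,2] (faults so far: 5)
  step 5: ref 5 -> HIT, frames=[1,5,2] (faults so far: 5)
  step 6: ref 5 -> HIT, frames=[1,5,2] (faults so far: 5)
  step 7: ref 2 -> HIT, frames=[1,5,2] (faults so far: 5)
  step 8: ref 5 -> HIT, frames=[1,5,2] (faults so far: 5)
  step 9: ref 3 -> FAULT, evict 2, frames=[1,5,3] (faults so far: 6)
  step 10: ref 3 -> HIT, frames=[1,5,3] (faults so far: 6)
  step 11: ref 3 -> HIT, frames=[1,5,3] (faults so far: 6)
  step 12: ref 6 -> FAULT, evict 3, frames=[1,5,6] (faults so far: 7)
  step 13: ref 4 -> FAULT, evict 6, frames=[1,5,4] (faults so far: 8)
  step 14: ref 5 -> HIT, frames=[1,5,4] (faults so far: 8)
  step 15: ref 1 -> HIT, frames=[1,5,4] (faults so far: 8)
  Optimal total faults: 8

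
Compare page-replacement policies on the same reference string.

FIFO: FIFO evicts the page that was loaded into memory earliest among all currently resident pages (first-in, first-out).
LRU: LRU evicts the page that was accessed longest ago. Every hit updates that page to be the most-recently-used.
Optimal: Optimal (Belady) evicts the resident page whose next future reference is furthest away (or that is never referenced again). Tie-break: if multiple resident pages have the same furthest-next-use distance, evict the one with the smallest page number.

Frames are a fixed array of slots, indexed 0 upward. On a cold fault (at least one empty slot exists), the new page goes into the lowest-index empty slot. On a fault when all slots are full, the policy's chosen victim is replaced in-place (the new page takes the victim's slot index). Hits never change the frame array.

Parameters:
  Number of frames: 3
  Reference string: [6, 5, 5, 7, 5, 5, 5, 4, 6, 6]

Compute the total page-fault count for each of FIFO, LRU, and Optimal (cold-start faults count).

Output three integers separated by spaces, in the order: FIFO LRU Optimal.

--- FIFO ---
  step 0: ref 6 -> FAULT, frames=[6,-,-] (faults so far: 1)
  step 1: ref 5 -> FAULT, frames=[6,5,-] (faults so far: 2)
  step 2: ref 5 -> HIT, frames=[6,5,-] (faults so far: 2)
  step 3: ref 7 -> FAULT, frames=[6,5,7] (faults so far: 3)
  step 4: ref 5 -> HIT, frames=[6,5,7] (faults so far: 3)
  step 5: ref 5 -> HIT, frames=[6,5,7] (faults so far: 3)
  step 6: ref 5 -> HIT, frames=[6,5,7] (faults so far: 3)
  step 7: ref 4 -> FAULT, evict 6, frames=[4,5,7] (faults so far: 4)
  step 8: ref 6 -> FAULT, evict 5, frames=[4,6,7] (faults so far: 5)
  step 9: ref 6 -> HIT, frames=[4,6,7] (faults so far: 5)
  FIFO total faults: 5
--- LRU ---
  step 0: ref 6 -> FAULT, frames=[6,-,-] (faults so far: 1)
  step 1: ref 5 -> FAULT, frames=[6,5,-] (faults so far: 2)
  step 2: ref 5 -> HIT, frames=[6,5,-] (faults so far: 2)
  step 3: ref 7 -> FAULT, frames=[6,5,7] (faults so far: 3)
  step 4: ref 5 -> HIT, frames=[6,5,7] (faults so far: 3)
  step 5: ref 5 -> HIT, frames=[6,5,7] (faults so far: 3)
  step 6: ref 5 -> HIT, frames=[6,5,7] (faults so far: 3)
  step 7: ref 4 -> FAULT, evict 6, frames=[4,5,7] (faults so far: 4)
  step 8: ref 6 -> FAULT, evict 7, frames=[4,5,6] (faults so far: 5)
  step 9: ref 6 -> HIT, frames=[4,5,6] (faults so far: 5)
  LRU total faults: 5
--- Optimal ---
  step 0: ref 6 -> FAULT, frames=[6,-,-] (faults so far: 1)
  step 1: ref 5 -> FAULT, frames=[6,5,-] (faults so far: 2)
  step 2: ref 5 -> HIT, frames=[6,5,-] (faults so far: 2)
  step 3: ref 7 -> FAULT, frames=[6,5,7] (faults so far: 3)
  step 4: ref 5 -> HIT, frames=[6,5,7] (faults so far: 3)
  step 5: ref 5 -> HIT, frames=[6,5,7] (faults so far: 3)
  step 6: ref 5 -> HIT, frames=[6,5,7] (faults so far: 3)
  step 7: ref 4 -> FAULT, evict 5, frames=[6,4,7] (faults so far: 4)
  step 8: ref 6 -> HIT, frames=[6,4,7] (faults so far: 4)
  step 9: ref 6 -> HIT, frames=[6,4,7] (faults so far: 4)
  Optimal total faults: 4

Answer: 5 5 4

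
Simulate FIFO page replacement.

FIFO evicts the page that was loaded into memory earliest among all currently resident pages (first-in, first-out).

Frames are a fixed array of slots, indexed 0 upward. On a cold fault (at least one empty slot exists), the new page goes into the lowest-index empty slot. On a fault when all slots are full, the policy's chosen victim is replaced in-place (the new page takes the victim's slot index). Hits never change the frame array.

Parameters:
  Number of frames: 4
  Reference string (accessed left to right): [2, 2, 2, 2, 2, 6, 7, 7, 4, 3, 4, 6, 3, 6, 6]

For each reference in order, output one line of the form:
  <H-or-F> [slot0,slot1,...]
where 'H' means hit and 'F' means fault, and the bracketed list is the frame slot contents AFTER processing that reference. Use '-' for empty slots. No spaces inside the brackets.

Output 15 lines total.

F [2,-,-,-]
H [2,-,-,-]
H [2,-,-,-]
H [2,-,-,-]
H [2,-,-,-]
F [2,6,-,-]
F [2,6,7,-]
H [2,6,7,-]
F [2,6,7,4]
F [3,6,7,4]
H [3,6,7,4]
H [3,6,7,4]
H [3,6,7,4]
H [3,6,7,4]
H [3,6,7,4]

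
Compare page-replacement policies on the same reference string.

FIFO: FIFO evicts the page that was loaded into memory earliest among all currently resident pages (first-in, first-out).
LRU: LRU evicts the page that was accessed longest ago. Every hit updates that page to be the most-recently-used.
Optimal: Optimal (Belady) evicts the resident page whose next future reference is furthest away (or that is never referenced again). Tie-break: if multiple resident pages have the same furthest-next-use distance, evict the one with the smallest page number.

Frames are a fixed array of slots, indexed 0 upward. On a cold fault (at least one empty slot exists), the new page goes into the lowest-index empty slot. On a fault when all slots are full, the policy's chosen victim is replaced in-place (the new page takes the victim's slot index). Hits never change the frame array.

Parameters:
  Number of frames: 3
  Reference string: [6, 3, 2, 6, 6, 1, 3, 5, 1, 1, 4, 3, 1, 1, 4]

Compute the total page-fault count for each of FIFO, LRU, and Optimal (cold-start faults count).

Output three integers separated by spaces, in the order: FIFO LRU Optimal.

--- FIFO ---
  step 0: ref 6 -> FAULT, frames=[6,-,-] (faults so far: 1)
  step 1: ref 3 -> FAULT, frames=[6,3,-] (faults so far: 2)
  step 2: ref 2 -> FAULT, frames=[6,3,2] (faults so far: 3)
  step 3: ref 6 -> HIT, frames=[6,3,2] (faults so far: 3)
  step 4: ref 6 -> HIT, frames=[6,3,2] (faults so far: 3)
  step 5: ref 1 -> FAULT, evict 6, frames=[1,3,2] (faults so far: 4)
  step 6: ref 3 -> HIT, frames=[1,3,2] (faults so far: 4)
  step 7: ref 5 -> FAULT, evict 3, frames=[1,5,2] (faults so far: 5)
  step 8: ref 1 -> HIT, frames=[1,5,2] (faults so far: 5)
  step 9: ref 1 -> HIT, frames=[1,5,2] (faults so far: 5)
  step 10: ref 4 -> FAULT, evict 2, frames=[1,5,4] (faults so far: 6)
  step 11: ref 3 -> FAULT, evict 1, frames=[3,5,4] (faults so far: 7)
  step 12: ref 1 -> FAULT, evict 5, frames=[3,1,4] (faults so far: 8)
  step 13: ref 1 -> HIT, frames=[3,1,4] (faults so far: 8)
  step 14: ref 4 -> HIT, frames=[3,1,4] (faults so far: 8)
  FIFO total faults: 8
--- LRU ---
  step 0: ref 6 -> FAULT, frames=[6,-,-] (faults so far: 1)
  step 1: ref 3 -> FAULT, frames=[6,3,-] (faults so far: 2)
  step 2: ref 2 -> FAULT, frames=[6,3,2] (faults so far: 3)
  step 3: ref 6 -> HIT, frames=[6,3,2] (faults so far: 3)
  step 4: ref 6 -> HIT, frames=[6,3,2] (faults so far: 3)
  step 5: ref 1 -> FAULT, evict 3, frames=[6,1,2] (faults so far: 4)
  step 6: ref 3 -> FAULT, evict 2, frames=[6,1,3] (faults so far: 5)
  step 7: ref 5 -> FAULT, evict 6, frames=[5,1,3] (faults so far: 6)
  step 8: ref 1 -> HIT, frames=[5,1,3] (faults so far: 6)
  step 9: ref 1 -> HIT, frames=[5,1,3] (faults so far: 6)
  step 10: ref 4 -> FAULT, evict 3, frames=[5,1,4] (faults so far: 7)
  step 11: ref 3 -> FAULT, evict 5, frames=[3,1,4] (faults so far: 8)
  step 12: ref 1 -> HIT, frames=[3,1,4] (faults so far: 8)
  step 13: ref 1 -> HIT, frames=[3,1,4] (faults so far: 8)
  step 14: ref 4 -> HIT, frames=[3,1,4] (faults so far: 8)
  LRU total faults: 8
--- Optimal ---
  step 0: ref 6 -> FAULT, frames=[6,-,-] (faults so far: 1)
  step 1: ref 3 -> FAULT, frames=[6,3,-] (faults so far: 2)
  step 2: ref 2 -> FAULT, frames=[6,3,2] (faults so far: 3)
  step 3: ref 6 -> HIT, frames=[6,3,2] (faults so far: 3)
  step 4: ref 6 -> HIT, frames=[6,3,2] (faults so far: 3)
  step 5: ref 1 -> FAULT, evict 2, frames=[6,3,1] (faults so far: 4)
  step 6: ref 3 -> HIT, frames=[6,3,1] (faults so far: 4)
  step 7: ref 5 -> FAULT, evict 6, frames=[5,3,1] (faults so far: 5)
  step 8: ref 1 -> HIT, frames=[5,3,1] (faults so far: 5)
  step 9: ref 1 -> HIT, frames=[5,3,1] (faults so far: 5)
  step 10: ref 4 -> FAULT, evict 5, frames=[4,3,1] (faults so far: 6)
  step 11: ref 3 -> HIT, frames=[4,3,1] (faults so far: 6)
  step 12: ref 1 -> HIT, frames=[4,3,1] (faults so far: 6)
  step 13: ref 1 -> HIT, frames=[4,3,1] (faults so far: 6)
  step 14: ref 4 -> HIT, frames=[4,3,1] (faults so far: 6)
  Optimal total faults: 6

Answer: 8 8 6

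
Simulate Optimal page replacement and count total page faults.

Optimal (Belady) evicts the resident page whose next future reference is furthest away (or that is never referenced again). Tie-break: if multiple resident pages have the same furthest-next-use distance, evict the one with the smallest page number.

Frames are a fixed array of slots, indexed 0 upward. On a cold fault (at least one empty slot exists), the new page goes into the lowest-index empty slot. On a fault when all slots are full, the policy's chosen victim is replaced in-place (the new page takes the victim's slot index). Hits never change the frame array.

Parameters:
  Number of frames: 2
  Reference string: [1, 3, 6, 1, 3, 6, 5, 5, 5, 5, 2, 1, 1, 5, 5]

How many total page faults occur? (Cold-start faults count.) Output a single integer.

Step 0: ref 1 → FAULT, frames=[1,-]
Step 1: ref 3 → FAULT, frames=[1,3]
Step 2: ref 6 → FAULT (evict 3), frames=[1,6]
Step 3: ref 1 → HIT, frames=[1,6]
Step 4: ref 3 → FAULT (evict 1), frames=[3,6]
Step 5: ref 6 → HIT, frames=[3,6]
Step 6: ref 5 → FAULT (evict 3), frames=[5,6]
Step 7: ref 5 → HIT, frames=[5,6]
Step 8: ref 5 → HIT, frames=[5,6]
Step 9: ref 5 → HIT, frames=[5,6]
Step 10: ref 2 → FAULT (evict 6), frames=[5,2]
Step 11: ref 1 → FAULT (evict 2), frames=[5,1]
Step 12: ref 1 → HIT, frames=[5,1]
Step 13: ref 5 → HIT, frames=[5,1]
Step 14: ref 5 → HIT, frames=[5,1]
Total faults: 7

Answer: 7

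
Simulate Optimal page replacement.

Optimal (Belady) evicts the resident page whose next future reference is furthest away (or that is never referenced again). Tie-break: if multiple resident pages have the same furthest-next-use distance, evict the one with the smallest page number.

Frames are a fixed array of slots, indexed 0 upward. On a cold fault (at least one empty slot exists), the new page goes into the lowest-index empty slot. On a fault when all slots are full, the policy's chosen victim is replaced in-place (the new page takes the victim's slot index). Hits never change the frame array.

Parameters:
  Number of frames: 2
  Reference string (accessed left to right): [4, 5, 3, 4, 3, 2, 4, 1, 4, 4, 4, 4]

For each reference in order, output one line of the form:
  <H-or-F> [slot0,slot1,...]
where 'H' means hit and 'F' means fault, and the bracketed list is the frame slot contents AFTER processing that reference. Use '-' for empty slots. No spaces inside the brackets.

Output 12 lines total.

F [4,-]
F [4,5]
F [4,3]
H [4,3]
H [4,3]
F [4,2]
H [4,2]
F [4,1]
H [4,1]
H [4,1]
H [4,1]
H [4,1]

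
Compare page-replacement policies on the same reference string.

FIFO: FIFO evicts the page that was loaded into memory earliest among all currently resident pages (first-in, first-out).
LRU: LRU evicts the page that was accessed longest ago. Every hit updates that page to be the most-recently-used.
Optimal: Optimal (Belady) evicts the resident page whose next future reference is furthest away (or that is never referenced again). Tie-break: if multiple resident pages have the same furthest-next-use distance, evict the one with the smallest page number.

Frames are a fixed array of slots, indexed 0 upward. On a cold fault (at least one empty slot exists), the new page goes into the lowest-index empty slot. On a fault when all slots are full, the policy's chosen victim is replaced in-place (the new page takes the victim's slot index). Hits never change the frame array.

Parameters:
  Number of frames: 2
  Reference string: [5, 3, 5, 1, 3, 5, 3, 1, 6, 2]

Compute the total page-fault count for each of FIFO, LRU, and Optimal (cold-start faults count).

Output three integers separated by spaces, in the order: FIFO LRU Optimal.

Answer: 8 8 7

Derivation:
--- FIFO ---
  step 0: ref 5 -> FAULT, frames=[5,-] (faults so far: 1)
  step 1: ref 3 -> FAULT, frames=[5,3] (faults so far: 2)
  step 2: ref 5 -> HIT, frames=[5,3] (faults so far: 2)
  step 3: ref 1 -> FAULT, evict 5, frames=[1,3] (faults so far: 3)
  step 4: ref 3 -> HIT, frames=[1,3] (faults so far: 3)
  step 5: ref 5 -> FAULT, evict 3, frames=[1,5] (faults so far: 4)
  step 6: ref 3 -> FAULT, evict 1, frames=[3,5] (faults so far: 5)
  step 7: ref 1 -> FAULT, evict 5, frames=[3,1] (faults so far: 6)
  step 8: ref 6 -> FAULT, evict 3, frames=[6,1] (faults so far: 7)
  step 9: ref 2 -> FAULT, evict 1, frames=[6,2] (faults so far: 8)
  FIFO total faults: 8
--- LRU ---
  step 0: ref 5 -> FAULT, frames=[5,-] (faults so far: 1)
  step 1: ref 3 -> FAULT, frames=[5,3] (faults so far: 2)
  step 2: ref 5 -> HIT, frames=[5,3] (faults so far: 2)
  step 3: ref 1 -> FAULT, evict 3, frames=[5,1] (faults so far: 3)
  step 4: ref 3 -> FAULT, evict 5, frames=[3,1] (faults so far: 4)
  step 5: ref 5 -> FAULT, evict 1, frames=[3,5] (faults so far: 5)
  step 6: ref 3 -> HIT, frames=[3,5] (faults so far: 5)
  step 7: ref 1 -> FAULT, evict 5, frames=[3,1] (faults so far: 6)
  step 8: ref 6 -> FAULT, evict 3, frames=[6,1] (faults so far: 7)
  step 9: ref 2 -> FAULT, evict 1, frames=[6,2] (faults so far: 8)
  LRU total faults: 8
--- Optimal ---
  step 0: ref 5 -> FAULT, frames=[5,-] (faults so far: 1)
  step 1: ref 3 -> FAULT, frames=[5,3] (faults so far: 2)
  step 2: ref 5 -> HIT, frames=[5,3] (faults so far: 2)
  step 3: ref 1 -> FAULT, evict 5, frames=[1,3] (faults so far: 3)
  step 4: ref 3 -> HIT, frames=[1,3] (faults so far: 3)
  step 5: ref 5 -> FAULT, evict 1, frames=[5,3] (faults so far: 4)
  step 6: ref 3 -> HIT, frames=[5,3] (faults so far: 4)
  step 7: ref 1 -> FAULT, evict 3, frames=[5,1] (faults so far: 5)
  step 8: ref 6 -> FAULT, evict 1, frames=[5,6] (faults so far: 6)
  step 9: ref 2 -> FAULT, evict 5, frames=[2,6] (faults so far: 7)
  Optimal total faults: 7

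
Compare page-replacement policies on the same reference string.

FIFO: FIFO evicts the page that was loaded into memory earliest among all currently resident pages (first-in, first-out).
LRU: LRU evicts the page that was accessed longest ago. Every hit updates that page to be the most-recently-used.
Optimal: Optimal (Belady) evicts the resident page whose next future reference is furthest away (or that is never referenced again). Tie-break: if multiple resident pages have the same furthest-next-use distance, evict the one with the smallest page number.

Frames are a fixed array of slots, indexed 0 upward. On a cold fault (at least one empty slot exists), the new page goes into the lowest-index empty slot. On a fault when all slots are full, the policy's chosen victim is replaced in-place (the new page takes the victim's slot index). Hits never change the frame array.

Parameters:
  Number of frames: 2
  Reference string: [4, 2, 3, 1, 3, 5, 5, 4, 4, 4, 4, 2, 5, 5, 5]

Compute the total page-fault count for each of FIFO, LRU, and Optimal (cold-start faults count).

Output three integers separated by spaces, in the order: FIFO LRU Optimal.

Answer: 8 8 7

Derivation:
--- FIFO ---
  step 0: ref 4 -> FAULT, frames=[4,-] (faults so far: 1)
  step 1: ref 2 -> FAULT, frames=[4,2] (faults so far: 2)
  step 2: ref 3 -> FAULT, evict 4, frames=[3,2] (faults so far: 3)
  step 3: ref 1 -> FAULT, evict 2, frames=[3,1] (faults so far: 4)
  step 4: ref 3 -> HIT, frames=[3,1] (faults so far: 4)
  step 5: ref 5 -> FAULT, evict 3, frames=[5,1] (faults so far: 5)
  step 6: ref 5 -> HIT, frames=[5,1] (faults so far: 5)
  step 7: ref 4 -> FAULT, evict 1, frames=[5,4] (faults so far: 6)
  step 8: ref 4 -> HIT, frames=[5,4] (faults so far: 6)
  step 9: ref 4 -> HIT, frames=[5,4] (faults so far: 6)
  step 10: ref 4 -> HIT, frames=[5,4] (faults so far: 6)
  step 11: ref 2 -> FAULT, evict 5, frames=[2,4] (faults so far: 7)
  step 12: ref 5 -> FAULT, evict 4, frames=[2,5] (faults so far: 8)
  step 13: ref 5 -> HIT, frames=[2,5] (faults so far: 8)
  step 14: ref 5 -> HIT, frames=[2,5] (faults so far: 8)
  FIFO total faults: 8
--- LRU ---
  step 0: ref 4 -> FAULT, frames=[4,-] (faults so far: 1)
  step 1: ref 2 -> FAULT, frames=[4,2] (faults so far: 2)
  step 2: ref 3 -> FAULT, evict 4, frames=[3,2] (faults so far: 3)
  step 3: ref 1 -> FAULT, evict 2, frames=[3,1] (faults so far: 4)
  step 4: ref 3 -> HIT, frames=[3,1] (faults so far: 4)
  step 5: ref 5 -> FAULT, evict 1, frames=[3,5] (faults so far: 5)
  step 6: ref 5 -> HIT, frames=[3,5] (faults so far: 5)
  step 7: ref 4 -> FAULT, evict 3, frames=[4,5] (faults so far: 6)
  step 8: ref 4 -> HIT, frames=[4,5] (faults so far: 6)
  step 9: ref 4 -> HIT, frames=[4,5] (faults so far: 6)
  step 10: ref 4 -> HIT, frames=[4,5] (faults so far: 6)
  step 11: ref 2 -> FAULT, evict 5, frames=[4,2] (faults so far: 7)
  step 12: ref 5 -> FAULT, evict 4, frames=[5,2] (faults so far: 8)
  step 13: ref 5 -> HIT, frames=[5,2] (faults so far: 8)
  step 14: ref 5 -> HIT, frames=[5,2] (faults so far: 8)
  LRU total faults: 8
--- Optimal ---
  step 0: ref 4 -> FAULT, frames=[4,-] (faults so far: 1)
  step 1: ref 2 -> FAULT, frames=[4,2] (faults so far: 2)
  step 2: ref 3 -> FAULT, evict 2, frames=[4,3] (faults so far: 3)
  step 3: ref 1 -> FAULT, evict 4, frames=[1,3] (faults so far: 4)
  step 4: ref 3 -> HIT, frames=[1,3] (faults so far: 4)
  step 5: ref 5 -> FAULT, evict 1, frames=[5,3] (faults so far: 5)
  step 6: ref 5 -> HIT, frames=[5,3] (faults so far: 5)
  step 7: ref 4 -> FAULT, evict 3, frames=[5,4] (faults so far: 6)
  step 8: ref 4 -> HIT, frames=[5,4] (faults so far: 6)
  step 9: ref 4 -> HIT, frames=[5,4] (faults so far: 6)
  step 10: ref 4 -> HIT, frames=[5,4] (faults so far: 6)
  step 11: ref 2 -> FAULT, evict 4, frames=[5,2] (faults so far: 7)
  step 12: ref 5 -> HIT, frames=[5,2] (faults so far: 7)
  step 13: ref 5 -> HIT, frames=[5,2] (faults so far: 7)
  step 14: ref 5 -> HIT, frames=[5,2] (faults so far: 7)
  Optimal total faults: 7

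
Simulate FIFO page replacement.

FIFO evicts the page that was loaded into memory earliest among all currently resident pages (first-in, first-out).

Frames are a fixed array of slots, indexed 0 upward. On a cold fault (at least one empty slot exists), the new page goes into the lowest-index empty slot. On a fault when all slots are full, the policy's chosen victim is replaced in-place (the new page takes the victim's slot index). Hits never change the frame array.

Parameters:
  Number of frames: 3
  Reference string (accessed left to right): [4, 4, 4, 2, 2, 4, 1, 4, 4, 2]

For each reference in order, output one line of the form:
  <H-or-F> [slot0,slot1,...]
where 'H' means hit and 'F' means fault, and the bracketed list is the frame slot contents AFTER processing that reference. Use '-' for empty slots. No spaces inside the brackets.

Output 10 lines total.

F [4,-,-]
H [4,-,-]
H [4,-,-]
F [4,2,-]
H [4,2,-]
H [4,2,-]
F [4,2,1]
H [4,2,1]
H [4,2,1]
H [4,2,1]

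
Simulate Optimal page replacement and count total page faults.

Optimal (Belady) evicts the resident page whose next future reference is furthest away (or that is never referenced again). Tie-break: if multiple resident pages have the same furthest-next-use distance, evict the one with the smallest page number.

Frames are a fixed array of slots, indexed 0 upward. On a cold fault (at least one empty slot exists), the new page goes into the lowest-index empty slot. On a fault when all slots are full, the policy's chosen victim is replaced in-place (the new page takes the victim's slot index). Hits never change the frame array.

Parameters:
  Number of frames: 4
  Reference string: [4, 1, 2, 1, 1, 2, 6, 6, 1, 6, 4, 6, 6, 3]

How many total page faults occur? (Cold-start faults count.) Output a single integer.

Answer: 5

Derivation:
Step 0: ref 4 → FAULT, frames=[4,-,-,-]
Step 1: ref 1 → FAULT, frames=[4,1,-,-]
Step 2: ref 2 → FAULT, frames=[4,1,2,-]
Step 3: ref 1 → HIT, frames=[4,1,2,-]
Step 4: ref 1 → HIT, frames=[4,1,2,-]
Step 5: ref 2 → HIT, frames=[4,1,2,-]
Step 6: ref 6 → FAULT, frames=[4,1,2,6]
Step 7: ref 6 → HIT, frames=[4,1,2,6]
Step 8: ref 1 → HIT, frames=[4,1,2,6]
Step 9: ref 6 → HIT, frames=[4,1,2,6]
Step 10: ref 4 → HIT, frames=[4,1,2,6]
Step 11: ref 6 → HIT, frames=[4,1,2,6]
Step 12: ref 6 → HIT, frames=[4,1,2,6]
Step 13: ref 3 → FAULT (evict 1), frames=[4,3,2,6]
Total faults: 5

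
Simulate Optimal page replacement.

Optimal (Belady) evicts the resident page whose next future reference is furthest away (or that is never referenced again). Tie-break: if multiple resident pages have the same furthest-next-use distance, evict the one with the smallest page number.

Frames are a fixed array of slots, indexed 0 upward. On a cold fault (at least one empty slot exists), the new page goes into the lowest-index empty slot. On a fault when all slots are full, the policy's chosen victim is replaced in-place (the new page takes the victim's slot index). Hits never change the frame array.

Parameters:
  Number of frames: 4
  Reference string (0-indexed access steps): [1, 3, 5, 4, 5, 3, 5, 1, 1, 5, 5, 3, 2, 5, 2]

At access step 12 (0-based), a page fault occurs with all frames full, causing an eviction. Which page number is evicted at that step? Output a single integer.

Step 0: ref 1 -> FAULT, frames=[1,-,-,-]
Step 1: ref 3 -> FAULT, frames=[1,3,-,-]
Step 2: ref 5 -> FAULT, frames=[1,3,5,-]
Step 3: ref 4 -> FAULT, frames=[1,3,5,4]
Step 4: ref 5 -> HIT, frames=[1,3,5,4]
Step 5: ref 3 -> HIT, frames=[1,3,5,4]
Step 6: ref 5 -> HIT, frames=[1,3,5,4]
Step 7: ref 1 -> HIT, frames=[1,3,5,4]
Step 8: ref 1 -> HIT, frames=[1,3,5,4]
Step 9: ref 5 -> HIT, frames=[1,3,5,4]
Step 10: ref 5 -> HIT, frames=[1,3,5,4]
Step 11: ref 3 -> HIT, frames=[1,3,5,4]
Step 12: ref 2 -> FAULT, evict 1, frames=[2,3,5,4]
At step 12: evicted page 1

Answer: 1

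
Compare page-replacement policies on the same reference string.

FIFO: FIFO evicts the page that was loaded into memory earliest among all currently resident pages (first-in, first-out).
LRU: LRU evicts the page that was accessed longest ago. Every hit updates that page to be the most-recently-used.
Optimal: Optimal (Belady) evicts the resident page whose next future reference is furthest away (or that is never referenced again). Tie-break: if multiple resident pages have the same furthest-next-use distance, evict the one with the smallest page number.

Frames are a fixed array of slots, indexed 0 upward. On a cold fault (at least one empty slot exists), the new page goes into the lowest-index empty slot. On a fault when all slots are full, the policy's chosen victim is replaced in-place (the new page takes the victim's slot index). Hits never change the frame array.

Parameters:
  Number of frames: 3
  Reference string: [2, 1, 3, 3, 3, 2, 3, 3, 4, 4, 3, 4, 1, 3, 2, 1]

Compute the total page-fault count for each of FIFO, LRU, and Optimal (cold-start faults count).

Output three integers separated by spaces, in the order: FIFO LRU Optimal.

--- FIFO ---
  step 0: ref 2 -> FAULT, frames=[2,-,-] (faults so far: 1)
  step 1: ref 1 -> FAULT, frames=[2,1,-] (faults so far: 2)
  step 2: ref 3 -> FAULT, frames=[2,1,3] (faults so far: 3)
  step 3: ref 3 -> HIT, frames=[2,1,3] (faults so far: 3)
  step 4: ref 3 -> HIT, frames=[2,1,3] (faults so far: 3)
  step 5: ref 2 -> HIT, frames=[2,1,3] (faults so far: 3)
  step 6: ref 3 -> HIT, frames=[2,1,3] (faults so far: 3)
  step 7: ref 3 -> HIT, frames=[2,1,3] (faults so far: 3)
  step 8: ref 4 -> FAULT, evict 2, frames=[4,1,3] (faults so far: 4)
  step 9: ref 4 -> HIT, frames=[4,1,3] (faults so far: 4)
  step 10: ref 3 -> HIT, frames=[4,1,3] (faults so far: 4)
  step 11: ref 4 -> HIT, frames=[4,1,3] (faults so far: 4)
  step 12: ref 1 -> HIT, frames=[4,1,3] (faults so far: 4)
  step 13: ref 3 -> HIT, frames=[4,1,3] (faults so far: 4)
  step 14: ref 2 -> FAULT, evict 1, frames=[4,2,3] (faults so far: 5)
  step 15: ref 1 -> FAULT, evict 3, frames=[4,2,1] (faults so far: 6)
  FIFO total faults: 6
--- LRU ---
  step 0: ref 2 -> FAULT, frames=[2,-,-] (faults so far: 1)
  step 1: ref 1 -> FAULT, frames=[2,1,-] (faults so far: 2)
  step 2: ref 3 -> FAULT, frames=[2,1,3] (faults so far: 3)
  step 3: ref 3 -> HIT, frames=[2,1,3] (faults so far: 3)
  step 4: ref 3 -> HIT, frames=[2,1,3] (faults so far: 3)
  step 5: ref 2 -> HIT, frames=[2,1,3] (faults so far: 3)
  step 6: ref 3 -> HIT, frames=[2,1,3] (faults so far: 3)
  step 7: ref 3 -> HIT, frames=[2,1,3] (faults so far: 3)
  step 8: ref 4 -> FAULT, evict 1, frames=[2,4,3] (faults so far: 4)
  step 9: ref 4 -> HIT, frames=[2,4,3] (faults so far: 4)
  step 10: ref 3 -> HIT, frames=[2,4,3] (faults so far: 4)
  step 11: ref 4 -> HIT, frames=[2,4,3] (faults so far: 4)
  step 12: ref 1 -> FAULT, evict 2, frames=[1,4,3] (faults so far: 5)
  step 13: ref 3 -> HIT, frames=[1,4,3] (faults so far: 5)
  step 14: ref 2 -> FAULT, evict 4, frames=[1,2,3] (faults so far: 6)
  step 15: ref 1 -> HIT, frames=[1,2,3] (faults so far: 6)
  LRU total faults: 6
--- Optimal ---
  step 0: ref 2 -> FAULT, frames=[2,-,-] (faults so far: 1)
  step 1: ref 1 -> FAULT, frames=[2,1,-] (faults so far: 2)
  step 2: ref 3 -> FAULT, frames=[2,1,3] (faults so far: 3)
  step 3: ref 3 -> HIT, frames=[2,1,3] (faults so far: 3)
  step 4: ref 3 -> HIT, frames=[2,1,3] (faults so far: 3)
  step 5: ref 2 -> HIT, frames=[2,1,3] (faults so far: 3)
  step 6: ref 3 -> HIT, frames=[2,1,3] (faults so far: 3)
  step 7: ref 3 -> HIT, frames=[2,1,3] (faults so far: 3)
  step 8: ref 4 -> FAULT, evict 2, frames=[4,1,3] (faults so far: 4)
  step 9: ref 4 -> HIT, frames=[4,1,3] (faults so far: 4)
  step 10: ref 3 -> HIT, frames=[4,1,3] (faults so far: 4)
  step 11: ref 4 -> HIT, frames=[4,1,3] (faults so far: 4)
  step 12: ref 1 -> HIT, frames=[4,1,3] (faults so far: 4)
  step 13: ref 3 -> HIT, frames=[4,1,3] (faults so far: 4)
  step 14: ref 2 -> FAULT, evict 3, frames=[4,1,2] (faults so far: 5)
  step 15: ref 1 -> HIT, frames=[4,1,2] (faults so far: 5)
  Optimal total faults: 5

Answer: 6 6 5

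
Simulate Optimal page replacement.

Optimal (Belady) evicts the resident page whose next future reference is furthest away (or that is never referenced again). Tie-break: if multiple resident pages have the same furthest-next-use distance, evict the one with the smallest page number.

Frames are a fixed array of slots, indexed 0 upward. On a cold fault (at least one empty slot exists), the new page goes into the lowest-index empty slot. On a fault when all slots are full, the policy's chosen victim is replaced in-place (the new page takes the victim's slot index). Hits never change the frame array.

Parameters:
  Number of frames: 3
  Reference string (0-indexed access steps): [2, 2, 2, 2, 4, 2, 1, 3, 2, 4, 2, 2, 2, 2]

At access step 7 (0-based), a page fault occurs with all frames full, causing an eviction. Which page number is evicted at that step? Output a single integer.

Answer: 1

Derivation:
Step 0: ref 2 -> FAULT, frames=[2,-,-]
Step 1: ref 2 -> HIT, frames=[2,-,-]
Step 2: ref 2 -> HIT, frames=[2,-,-]
Step 3: ref 2 -> HIT, frames=[2,-,-]
Step 4: ref 4 -> FAULT, frames=[2,4,-]
Step 5: ref 2 -> HIT, frames=[2,4,-]
Step 6: ref 1 -> FAULT, frames=[2,4,1]
Step 7: ref 3 -> FAULT, evict 1, frames=[2,4,3]
At step 7: evicted page 1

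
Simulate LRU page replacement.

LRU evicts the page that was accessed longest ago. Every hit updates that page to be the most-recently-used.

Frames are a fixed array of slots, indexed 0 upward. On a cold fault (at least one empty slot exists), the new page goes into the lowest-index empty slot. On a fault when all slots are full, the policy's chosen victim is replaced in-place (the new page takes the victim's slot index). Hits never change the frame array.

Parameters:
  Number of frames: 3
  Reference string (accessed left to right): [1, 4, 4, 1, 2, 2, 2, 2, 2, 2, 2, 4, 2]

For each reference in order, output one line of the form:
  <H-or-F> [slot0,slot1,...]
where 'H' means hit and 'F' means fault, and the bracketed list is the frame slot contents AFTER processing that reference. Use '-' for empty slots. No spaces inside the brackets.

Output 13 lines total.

F [1,-,-]
F [1,4,-]
H [1,4,-]
H [1,4,-]
F [1,4,2]
H [1,4,2]
H [1,4,2]
H [1,4,2]
H [1,4,2]
H [1,4,2]
H [1,4,2]
H [1,4,2]
H [1,4,2]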